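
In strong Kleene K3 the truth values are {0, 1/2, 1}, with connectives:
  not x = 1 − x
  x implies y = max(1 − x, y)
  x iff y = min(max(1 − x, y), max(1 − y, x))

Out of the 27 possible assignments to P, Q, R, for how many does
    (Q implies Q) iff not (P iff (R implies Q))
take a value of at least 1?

5

value 1: 5 assignments (counts)
value 1/2: 17 assignments
value 0: 5 assignments
So 5 of the 27 assignments meet the threshold.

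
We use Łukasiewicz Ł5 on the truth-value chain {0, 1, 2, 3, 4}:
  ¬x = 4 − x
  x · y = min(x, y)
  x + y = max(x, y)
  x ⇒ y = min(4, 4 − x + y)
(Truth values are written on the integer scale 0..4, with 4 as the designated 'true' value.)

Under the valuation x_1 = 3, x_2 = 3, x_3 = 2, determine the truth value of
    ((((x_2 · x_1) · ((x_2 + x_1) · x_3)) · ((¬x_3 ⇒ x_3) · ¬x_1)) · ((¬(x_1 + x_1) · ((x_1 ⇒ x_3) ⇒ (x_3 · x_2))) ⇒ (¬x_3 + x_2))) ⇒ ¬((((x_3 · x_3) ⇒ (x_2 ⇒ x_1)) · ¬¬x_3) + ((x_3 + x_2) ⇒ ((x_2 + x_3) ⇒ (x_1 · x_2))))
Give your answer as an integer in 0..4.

3

x_2 · x_1 = 3 · 3 = 3
x_2 + x_1 = 3 + 3 = 3
(x_2 + x_1) · x_3 = 3 · 2 = 2
(x_2 · x_1) · ((x_2 + x_1) · x_3) = 3 · 2 = 2
¬x_3 = ¬2 = 2
¬x_3 ⇒ x_3 = 2 ⇒ 2 = 4
¬x_1 = ¬3 = 1
(¬x_3 ⇒ x_3) · ¬x_1 = 4 · 1 = 1
((x_2 · x_1) · ((x_2 + x_1) · x_3)) · ((¬x_3 ⇒ x_3) · ¬x_1) = 2 · 1 = 1
x_1 + x_1 = 3 + 3 = 3
¬(x_1 + x_1) = ¬3 = 1
x_1 ⇒ x_3 = 3 ⇒ 2 = 3
x_3 · x_2 = 2 · 3 = 2
(x_1 ⇒ x_3) ⇒ (x_3 · x_2) = 3 ⇒ 2 = 3
¬(x_1 + x_1) · ((x_1 ⇒ x_3) ⇒ (x_3 · x_2)) = 1 · 3 = 1
¬x_3 = ¬2 = 2
¬x_3 + x_2 = 2 + 3 = 3
(¬(x_1 + x_1) · ((x_1 ⇒ x_3) ⇒ (x_3 · x_2))) ⇒ (¬x_3 + x_2) = 1 ⇒ 3 = 4
(((x_2 · x_1) · ((x_2 + x_1) · x_3)) · ((¬x_3 ⇒ x_3) · ¬x_1)) · ((¬(x_1 + x_1) · ((x_1 ⇒ x_3) ⇒ (x_3 · x_2))) ⇒ (¬x_3 + x_2)) = 1 · 4 = 1
x_3 · x_3 = 2 · 2 = 2
x_2 ⇒ x_1 = 3 ⇒ 3 = 4
(x_3 · x_3) ⇒ (x_2 ⇒ x_1) = 2 ⇒ 4 = 4
¬x_3 = ¬2 = 2
¬¬x_3 = ¬2 = 2
((x_3 · x_3) ⇒ (x_2 ⇒ x_1)) · ¬¬x_3 = 4 · 2 = 2
x_3 + x_2 = 2 + 3 = 3
x_2 + x_3 = 3 + 2 = 3
x_1 · x_2 = 3 · 3 = 3
(x_2 + x_3) ⇒ (x_1 · x_2) = 3 ⇒ 3 = 4
(x_3 + x_2) ⇒ ((x_2 + x_3) ⇒ (x_1 · x_2)) = 3 ⇒ 4 = 4
(((x_3 · x_3) ⇒ (x_2 ⇒ x_1)) · ¬¬x_3) + ((x_3 + x_2) ⇒ ((x_2 + x_3) ⇒ (x_1 · x_2))) = 2 + 4 = 4
¬((((x_3 · x_3) ⇒ (x_2 ⇒ x_1)) · ¬¬x_3) + ((x_3 + x_2) ⇒ ((x_2 + x_3) ⇒ (x_1 · x_2)))) = ¬4 = 0
((((x_2 · x_1) · ((x_2 + x_1) · x_3)) · ((¬x_3 ⇒ x_3) · ¬x_1)) · ((¬(x_1 + x_1) · ((x_1 ⇒ x_3) ⇒ (x_3 · x_2))) ⇒ (¬x_3 + x_2))) ⇒ ¬((((x_3 · x_3) ⇒ (x_2 ⇒ x_1)) · ¬¬x_3) + ((x_3 + x_2) ⇒ ((x_2 + x_3) ⇒ (x_1 · x_2)))) = 1 ⇒ 0 = 3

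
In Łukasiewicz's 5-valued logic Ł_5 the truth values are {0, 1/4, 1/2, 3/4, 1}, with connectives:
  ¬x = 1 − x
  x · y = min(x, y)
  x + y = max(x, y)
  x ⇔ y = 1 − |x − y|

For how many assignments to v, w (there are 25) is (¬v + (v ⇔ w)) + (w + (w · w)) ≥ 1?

12

value 1: 12 assignments (counts)
value 3/4: 7 assignments
value 1/2: 3 assignments
value 1/4: 2 assignments
value 0: 1 assignment
So 12 of the 25 assignments meet the threshold.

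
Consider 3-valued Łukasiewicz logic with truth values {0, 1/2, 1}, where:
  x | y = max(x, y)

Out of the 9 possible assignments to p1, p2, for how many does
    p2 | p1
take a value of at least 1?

p1 = 0, p2 = 0 ↦ 0  <
p1 = 0, p2 = 1/2 ↦ 1/2  <
p1 = 0, p2 = 1 ↦ 1  ≥
p1 = 1/2, p2 = 0 ↦ 1/2  <
p1 = 1/2, p2 = 1/2 ↦ 1/2  <
p1 = 1/2, p2 = 1 ↦ 1  ≥
p1 = 1, p2 = 0 ↦ 1  ≥
p1 = 1, p2 = 1/2 ↦ 1  ≥
p1 = 1, p2 = 1 ↦ 1  ≥
So 5 of the 9 assignments meet the threshold.

5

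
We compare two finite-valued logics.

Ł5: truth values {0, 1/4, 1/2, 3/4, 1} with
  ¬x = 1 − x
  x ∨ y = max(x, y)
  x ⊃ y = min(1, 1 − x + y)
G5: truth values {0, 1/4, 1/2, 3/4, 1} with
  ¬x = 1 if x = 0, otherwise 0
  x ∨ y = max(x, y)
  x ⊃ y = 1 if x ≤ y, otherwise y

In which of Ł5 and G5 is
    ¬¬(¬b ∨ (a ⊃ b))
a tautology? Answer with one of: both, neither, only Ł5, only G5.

only G5

In Ł5: at a = 1/2, b = 1/4 the value is 3/4 — not a tautology.
In G5: every assignment gives 1 — tautology.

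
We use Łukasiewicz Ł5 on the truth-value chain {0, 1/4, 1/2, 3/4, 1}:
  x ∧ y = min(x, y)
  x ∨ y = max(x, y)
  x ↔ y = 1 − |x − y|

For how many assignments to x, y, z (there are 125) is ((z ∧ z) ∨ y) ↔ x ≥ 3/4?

value 1: 25 assignments (counts)
value 3/4: 40 assignments (counts)
value 1/2: 30 assignments
value 1/4: 20 assignments
value 0: 10 assignments
So 65 of the 125 assignments meet the threshold.

65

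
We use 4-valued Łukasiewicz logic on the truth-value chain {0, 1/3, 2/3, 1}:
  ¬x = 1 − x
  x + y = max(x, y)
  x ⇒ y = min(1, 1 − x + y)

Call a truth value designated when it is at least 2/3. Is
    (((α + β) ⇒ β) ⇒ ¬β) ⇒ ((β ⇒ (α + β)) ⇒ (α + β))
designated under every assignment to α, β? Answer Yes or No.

No

Counterexample: take α = 0, β = 0.
α + β = 0 + 0 = 0
(α + β) ⇒ β = 0 ⇒ 0 = 1
¬β = ¬0 = 1
((α + β) ⇒ β) ⇒ ¬β = 1 ⇒ 1 = 1
α + β = 0 + 0 = 0
β ⇒ (α + β) = 0 ⇒ 0 = 1
α + β = 0 + 0 = 0
(β ⇒ (α + β)) ⇒ (α + β) = 1 ⇒ 0 = 0
(((α + β) ⇒ β) ⇒ ¬β) ⇒ ((β ⇒ (α + β)) ⇒ (α + β)) = 1 ⇒ 0 = 0
This gives 0, which is below 2/3.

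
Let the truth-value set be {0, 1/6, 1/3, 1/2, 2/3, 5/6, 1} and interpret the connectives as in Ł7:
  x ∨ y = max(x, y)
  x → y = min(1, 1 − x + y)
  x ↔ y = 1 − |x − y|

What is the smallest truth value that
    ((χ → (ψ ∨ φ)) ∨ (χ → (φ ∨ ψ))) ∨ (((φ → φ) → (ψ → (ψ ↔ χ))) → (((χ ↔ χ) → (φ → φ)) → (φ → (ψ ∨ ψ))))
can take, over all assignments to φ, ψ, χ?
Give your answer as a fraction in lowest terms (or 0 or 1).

Take φ = 1/2, ψ = 0, χ = 1:
ψ ∨ φ = 0 ∨ 1/2 = 1/2
χ → (ψ ∨ φ) = 1 → 1/2 = 1/2
φ ∨ ψ = 1/2 ∨ 0 = 1/2
χ → (φ ∨ ψ) = 1 → 1/2 = 1/2
(χ → (ψ ∨ φ)) ∨ (χ → (φ ∨ ψ)) = 1/2 ∨ 1/2 = 1/2
φ → φ = 1/2 → 1/2 = 1
ψ ↔ χ = 0 ↔ 1 = 0
ψ → (ψ ↔ χ) = 0 → 0 = 1
(φ → φ) → (ψ → (ψ ↔ χ)) = 1 → 1 = 1
χ ↔ χ = 1 ↔ 1 = 1
φ → φ = 1/2 → 1/2 = 1
(χ ↔ χ) → (φ → φ) = 1 → 1 = 1
ψ ∨ ψ = 0 ∨ 0 = 0
φ → (ψ ∨ ψ) = 1/2 → 0 = 1/2
((χ ↔ χ) → (φ → φ)) → (φ → (ψ ∨ ψ)) = 1 → 1/2 = 1/2
((φ → φ) → (ψ → (ψ ↔ χ))) → (((χ ↔ χ) → (φ → φ)) → (φ → (ψ ∨ ψ))) = 1 → 1/2 = 1/2
((χ → (ψ ∨ φ)) ∨ (χ → (φ ∨ ψ))) ∨ (((φ → φ) → (ψ → (ψ ↔ χ))) → (((χ ↔ χ) → (φ → φ)) → (φ → (ψ ∨ ψ)))) = 1/2 ∨ 1/2 = 1/2
No assignment yields a value below 1/2, so this is the minimum.

1/2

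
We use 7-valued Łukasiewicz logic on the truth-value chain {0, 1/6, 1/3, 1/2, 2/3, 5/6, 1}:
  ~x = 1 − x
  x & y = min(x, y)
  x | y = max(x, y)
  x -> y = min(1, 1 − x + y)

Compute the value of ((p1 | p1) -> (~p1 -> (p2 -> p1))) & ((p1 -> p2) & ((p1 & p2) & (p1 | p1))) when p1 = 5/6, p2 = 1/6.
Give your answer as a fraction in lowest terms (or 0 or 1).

p1 | p1 = 5/6 | 5/6 = 5/6
~p1 = ~5/6 = 1/6
p2 -> p1 = 1/6 -> 5/6 = 1
~p1 -> (p2 -> p1) = 1/6 -> 1 = 1
(p1 | p1) -> (~p1 -> (p2 -> p1)) = 5/6 -> 1 = 1
p1 -> p2 = 5/6 -> 1/6 = 1/3
p1 & p2 = 5/6 & 1/6 = 1/6
p1 | p1 = 5/6 | 5/6 = 5/6
(p1 & p2) & (p1 | p1) = 1/6 & 5/6 = 1/6
(p1 -> p2) & ((p1 & p2) & (p1 | p1)) = 1/3 & 1/6 = 1/6
((p1 | p1) -> (~p1 -> (p2 -> p1))) & ((p1 -> p2) & ((p1 & p2) & (p1 | p1))) = 1 & 1/6 = 1/6

1/6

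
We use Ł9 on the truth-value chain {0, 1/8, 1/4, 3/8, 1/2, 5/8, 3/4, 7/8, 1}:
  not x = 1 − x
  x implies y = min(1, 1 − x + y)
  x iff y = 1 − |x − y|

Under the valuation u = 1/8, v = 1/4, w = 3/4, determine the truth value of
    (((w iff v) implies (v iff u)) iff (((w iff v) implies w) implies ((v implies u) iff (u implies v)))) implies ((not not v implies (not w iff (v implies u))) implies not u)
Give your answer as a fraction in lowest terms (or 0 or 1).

w iff v = 3/4 iff 1/4 = 1/2
v iff u = 1/4 iff 1/8 = 7/8
(w iff v) implies (v iff u) = 1/2 implies 7/8 = 1
w iff v = 3/4 iff 1/4 = 1/2
(w iff v) implies w = 1/2 implies 3/4 = 1
v implies u = 1/4 implies 1/8 = 7/8
u implies v = 1/8 implies 1/4 = 1
(v implies u) iff (u implies v) = 7/8 iff 1 = 7/8
((w iff v) implies w) implies ((v implies u) iff (u implies v)) = 1 implies 7/8 = 7/8
((w iff v) implies (v iff u)) iff (((w iff v) implies w) implies ((v implies u) iff (u implies v))) = 1 iff 7/8 = 7/8
not v = not 1/4 = 3/4
not not v = not 3/4 = 1/4
not w = not 3/4 = 1/4
v implies u = 1/4 implies 1/8 = 7/8
not w iff (v implies u) = 1/4 iff 7/8 = 3/8
not not v implies (not w iff (v implies u)) = 1/4 implies 3/8 = 1
not u = not 1/8 = 7/8
(not not v implies (not w iff (v implies u))) implies not u = 1 implies 7/8 = 7/8
(((w iff v) implies (v iff u)) iff (((w iff v) implies w) implies ((v implies u) iff (u implies v)))) implies ((not not v implies (not w iff (v implies u))) implies not u) = 7/8 implies 7/8 = 1

1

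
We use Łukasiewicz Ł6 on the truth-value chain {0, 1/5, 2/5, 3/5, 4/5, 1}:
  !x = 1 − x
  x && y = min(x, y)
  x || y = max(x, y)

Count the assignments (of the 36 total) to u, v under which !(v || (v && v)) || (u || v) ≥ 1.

value 1: 16 assignments (counts)
value 4/5: 12 assignments
value 3/5: 8 assignments
So 16 of the 36 assignments meet the threshold.

16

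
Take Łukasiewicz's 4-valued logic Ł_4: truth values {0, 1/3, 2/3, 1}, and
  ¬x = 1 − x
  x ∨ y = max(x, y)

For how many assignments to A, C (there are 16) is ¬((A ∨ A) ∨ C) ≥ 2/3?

A = 0, C = 0 ↦ 1  ≥
A = 0, C = 1/3 ↦ 2/3  ≥
A = 0, C = 2/3 ↦ 1/3  <
A = 0, C = 1 ↦ 0  <
A = 1/3, C = 0 ↦ 2/3  ≥
A = 1/3, C = 1/3 ↦ 2/3  ≥
A = 1/3, C = 2/3 ↦ 1/3  <
A = 1/3, C = 1 ↦ 0  <
A = 2/3, C = 0 ↦ 1/3  <
A = 2/3, C = 1/3 ↦ 1/3  <
A = 2/3, C = 2/3 ↦ 1/3  <
A = 2/3, C = 1 ↦ 0  <
A = 1, C = 0 ↦ 0  <
A = 1, C = 1/3 ↦ 0  <
A = 1, C = 2/3 ↦ 0  <
A = 1, C = 1 ↦ 0  <
So 4 of the 16 assignments meet the threshold.

4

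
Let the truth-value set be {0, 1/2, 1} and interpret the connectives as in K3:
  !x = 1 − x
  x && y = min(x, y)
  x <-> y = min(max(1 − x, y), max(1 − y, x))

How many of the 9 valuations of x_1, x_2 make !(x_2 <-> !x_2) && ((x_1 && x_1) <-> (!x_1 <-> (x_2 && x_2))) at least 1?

2

x_1 = 0, x_2 = 0 ↦ 1  ≥
x_1 = 0, x_2 = 1/2 ↦ 1/2  <
x_1 = 0, x_2 = 1 ↦ 0  <
x_1 = 1/2, x_2 = 0 ↦ 1/2  <
x_1 = 1/2, x_2 = 1/2 ↦ 1/2  <
x_1 = 1/2, x_2 = 1 ↦ 1/2  <
x_1 = 1, x_2 = 0 ↦ 1  ≥
x_1 = 1, x_2 = 1/2 ↦ 1/2  <
x_1 = 1, x_2 = 1 ↦ 0  <
So 2 of the 9 assignments meet the threshold.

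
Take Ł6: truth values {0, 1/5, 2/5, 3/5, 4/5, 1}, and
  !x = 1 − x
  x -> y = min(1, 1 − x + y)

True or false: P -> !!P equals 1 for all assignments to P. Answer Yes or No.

P = 0 ↦ 1
P = 1/5 ↦ 1
P = 2/5 ↦ 1
P = 3/5 ↦ 1
P = 4/5 ↦ 1
P = 1 ↦ 1
Every assignment gives a value ≥ 1.

Yes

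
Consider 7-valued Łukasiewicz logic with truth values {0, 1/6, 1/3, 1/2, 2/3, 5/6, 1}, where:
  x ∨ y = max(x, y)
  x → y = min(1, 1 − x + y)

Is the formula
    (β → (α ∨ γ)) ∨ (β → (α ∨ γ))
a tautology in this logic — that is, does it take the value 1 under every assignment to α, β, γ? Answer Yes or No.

Counterexample: take α = 0, β = 1/6, γ = 0.
α ∨ γ = 0 ∨ 0 = 0
β → (α ∨ γ) = 1/6 → 0 = 5/6
α ∨ γ = 0 ∨ 0 = 0
β → (α ∨ γ) = 1/6 → 0 = 5/6
(β → (α ∨ γ)) ∨ (β → (α ∨ γ)) = 5/6 ∨ 5/6 = 5/6
This gives 5/6 ≠ 1.

No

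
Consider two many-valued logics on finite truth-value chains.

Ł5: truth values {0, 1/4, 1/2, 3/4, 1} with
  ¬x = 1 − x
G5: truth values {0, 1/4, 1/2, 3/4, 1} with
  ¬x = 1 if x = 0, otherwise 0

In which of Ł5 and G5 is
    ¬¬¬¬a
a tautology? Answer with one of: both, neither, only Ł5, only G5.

neither

In Ł5: at a = 0 the value is 0 — not a tautology.
In G5: at a = 0 the value is 0 — not a tautology.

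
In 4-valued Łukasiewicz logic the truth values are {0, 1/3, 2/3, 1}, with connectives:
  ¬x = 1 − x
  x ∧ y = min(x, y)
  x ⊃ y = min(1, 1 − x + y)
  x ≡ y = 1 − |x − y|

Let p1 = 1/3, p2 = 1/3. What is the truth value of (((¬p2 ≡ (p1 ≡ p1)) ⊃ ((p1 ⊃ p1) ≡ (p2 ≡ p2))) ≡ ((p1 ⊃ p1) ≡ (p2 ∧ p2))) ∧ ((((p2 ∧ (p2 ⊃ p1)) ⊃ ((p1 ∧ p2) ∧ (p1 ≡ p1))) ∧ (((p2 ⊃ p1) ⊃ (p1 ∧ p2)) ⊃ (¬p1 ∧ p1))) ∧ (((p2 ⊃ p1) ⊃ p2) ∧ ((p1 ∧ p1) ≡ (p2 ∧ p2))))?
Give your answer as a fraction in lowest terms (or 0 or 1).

1/3

¬p2 = ¬1/3 = 2/3
p1 ≡ p1 = 1/3 ≡ 1/3 = 1
¬p2 ≡ (p1 ≡ p1) = 2/3 ≡ 1 = 2/3
p1 ⊃ p1 = 1/3 ⊃ 1/3 = 1
p2 ≡ p2 = 1/3 ≡ 1/3 = 1
(p1 ⊃ p1) ≡ (p2 ≡ p2) = 1 ≡ 1 = 1
(¬p2 ≡ (p1 ≡ p1)) ⊃ ((p1 ⊃ p1) ≡ (p2 ≡ p2)) = 2/3 ⊃ 1 = 1
p1 ⊃ p1 = 1/3 ⊃ 1/3 = 1
p2 ∧ p2 = 1/3 ∧ 1/3 = 1/3
(p1 ⊃ p1) ≡ (p2 ∧ p2) = 1 ≡ 1/3 = 1/3
((¬p2 ≡ (p1 ≡ p1)) ⊃ ((p1 ⊃ p1) ≡ (p2 ≡ p2))) ≡ ((p1 ⊃ p1) ≡ (p2 ∧ p2)) = 1 ≡ 1/3 = 1/3
p2 ⊃ p1 = 1/3 ⊃ 1/3 = 1
p2 ∧ (p2 ⊃ p1) = 1/3 ∧ 1 = 1/3
p1 ∧ p2 = 1/3 ∧ 1/3 = 1/3
p1 ≡ p1 = 1/3 ≡ 1/3 = 1
(p1 ∧ p2) ∧ (p1 ≡ p1) = 1/3 ∧ 1 = 1/3
(p2 ∧ (p2 ⊃ p1)) ⊃ ((p1 ∧ p2) ∧ (p1 ≡ p1)) = 1/3 ⊃ 1/3 = 1
p2 ⊃ p1 = 1/3 ⊃ 1/3 = 1
p1 ∧ p2 = 1/3 ∧ 1/3 = 1/3
(p2 ⊃ p1) ⊃ (p1 ∧ p2) = 1 ⊃ 1/3 = 1/3
¬p1 = ¬1/3 = 2/3
¬p1 ∧ p1 = 2/3 ∧ 1/3 = 1/3
((p2 ⊃ p1) ⊃ (p1 ∧ p2)) ⊃ (¬p1 ∧ p1) = 1/3 ⊃ 1/3 = 1
((p2 ∧ (p2 ⊃ p1)) ⊃ ((p1 ∧ p2) ∧ (p1 ≡ p1))) ∧ (((p2 ⊃ p1) ⊃ (p1 ∧ p2)) ⊃ (¬p1 ∧ p1)) = 1 ∧ 1 = 1
p2 ⊃ p1 = 1/3 ⊃ 1/3 = 1
(p2 ⊃ p1) ⊃ p2 = 1 ⊃ 1/3 = 1/3
p1 ∧ p1 = 1/3 ∧ 1/3 = 1/3
p2 ∧ p2 = 1/3 ∧ 1/3 = 1/3
(p1 ∧ p1) ≡ (p2 ∧ p2) = 1/3 ≡ 1/3 = 1
((p2 ⊃ p1) ⊃ p2) ∧ ((p1 ∧ p1) ≡ (p2 ∧ p2)) = 1/3 ∧ 1 = 1/3
(((p2 ∧ (p2 ⊃ p1)) ⊃ ((p1 ∧ p2) ∧ (p1 ≡ p1))) ∧ (((p2 ⊃ p1) ⊃ (p1 ∧ p2)) ⊃ (¬p1 ∧ p1))) ∧ (((p2 ⊃ p1) ⊃ p2) ∧ ((p1 ∧ p1) ≡ (p2 ∧ p2))) = 1 ∧ 1/3 = 1/3
(((¬p2 ≡ (p1 ≡ p1)) ⊃ ((p1 ⊃ p1) ≡ (p2 ≡ p2))) ≡ ((p1 ⊃ p1) ≡ (p2 ∧ p2))) ∧ ((((p2 ∧ (p2 ⊃ p1)) ⊃ ((p1 ∧ p2) ∧ (p1 ≡ p1))) ∧ (((p2 ⊃ p1) ⊃ (p1 ∧ p2)) ⊃ (¬p1 ∧ p1))) ∧ (((p2 ⊃ p1) ⊃ p2) ∧ ((p1 ∧ p1) ≡ (p2 ∧ p2)))) = 1/3 ∧ 1/3 = 1/3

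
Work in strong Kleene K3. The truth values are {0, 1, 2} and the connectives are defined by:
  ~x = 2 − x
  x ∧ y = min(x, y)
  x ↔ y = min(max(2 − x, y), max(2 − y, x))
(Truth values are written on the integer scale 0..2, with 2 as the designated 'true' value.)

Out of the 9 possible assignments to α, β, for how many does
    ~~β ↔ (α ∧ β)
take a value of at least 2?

4

α = 0, β = 0 ↦ 2  ≥
α = 0, β = 1 ↦ 1  <
α = 0, β = 2 ↦ 0  <
α = 1, β = 0 ↦ 2  ≥
α = 1, β = 1 ↦ 1  <
α = 1, β = 2 ↦ 1  <
α = 2, β = 0 ↦ 2  ≥
α = 2, β = 1 ↦ 1  <
α = 2, β = 2 ↦ 2  ≥
So 4 of the 9 assignments meet the threshold.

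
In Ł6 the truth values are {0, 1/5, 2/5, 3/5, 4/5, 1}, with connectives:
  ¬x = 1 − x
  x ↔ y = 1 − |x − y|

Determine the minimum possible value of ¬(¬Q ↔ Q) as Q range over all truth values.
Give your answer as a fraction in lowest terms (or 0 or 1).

1/5

Take Q = 2/5:
¬Q = ¬2/5 = 3/5
¬Q ↔ Q = 3/5 ↔ 2/5 = 4/5
¬(¬Q ↔ Q) = ¬4/5 = 1/5
No assignment yields a value below 1/5, so this is the minimum.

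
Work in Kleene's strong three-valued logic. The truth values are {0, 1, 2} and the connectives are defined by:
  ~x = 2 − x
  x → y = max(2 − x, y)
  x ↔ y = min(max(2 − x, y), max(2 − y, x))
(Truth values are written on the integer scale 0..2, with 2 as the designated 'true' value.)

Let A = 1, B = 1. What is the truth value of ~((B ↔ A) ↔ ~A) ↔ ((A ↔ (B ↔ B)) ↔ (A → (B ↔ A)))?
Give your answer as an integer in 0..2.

1

B ↔ A = 1 ↔ 1 = 1
~A = ~1 = 1
(B ↔ A) ↔ ~A = 1 ↔ 1 = 1
~((B ↔ A) ↔ ~A) = ~1 = 1
B ↔ B = 1 ↔ 1 = 1
A ↔ (B ↔ B) = 1 ↔ 1 = 1
B ↔ A = 1 ↔ 1 = 1
A → (B ↔ A) = 1 → 1 = 1
(A ↔ (B ↔ B)) ↔ (A → (B ↔ A)) = 1 ↔ 1 = 1
~((B ↔ A) ↔ ~A) ↔ ((A ↔ (B ↔ B)) ↔ (A → (B ↔ A))) = 1 ↔ 1 = 1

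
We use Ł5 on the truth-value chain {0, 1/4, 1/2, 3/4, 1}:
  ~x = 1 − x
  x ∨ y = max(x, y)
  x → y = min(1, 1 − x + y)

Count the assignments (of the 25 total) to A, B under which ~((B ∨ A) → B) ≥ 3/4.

value 1: 1 assignment (counts)
value 3/4: 2 assignments (counts)
value 1/2: 3 assignments
value 1/4: 4 assignments
value 0: 15 assignments
So 3 of the 25 assignments meet the threshold.

3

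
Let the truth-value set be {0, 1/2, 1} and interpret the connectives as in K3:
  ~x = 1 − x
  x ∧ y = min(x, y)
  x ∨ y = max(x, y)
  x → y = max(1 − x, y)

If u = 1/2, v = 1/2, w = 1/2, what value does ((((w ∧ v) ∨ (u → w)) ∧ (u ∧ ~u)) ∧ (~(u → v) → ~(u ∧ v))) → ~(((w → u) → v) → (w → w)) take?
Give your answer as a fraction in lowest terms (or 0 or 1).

1/2

w ∧ v = 1/2 ∧ 1/2 = 1/2
u → w = 1/2 → 1/2 = 1/2
(w ∧ v) ∨ (u → w) = 1/2 ∨ 1/2 = 1/2
~u = ~1/2 = 1/2
u ∧ ~u = 1/2 ∧ 1/2 = 1/2
((w ∧ v) ∨ (u → w)) ∧ (u ∧ ~u) = 1/2 ∧ 1/2 = 1/2
u → v = 1/2 → 1/2 = 1/2
~(u → v) = ~1/2 = 1/2
u ∧ v = 1/2 ∧ 1/2 = 1/2
~(u ∧ v) = ~1/2 = 1/2
~(u → v) → ~(u ∧ v) = 1/2 → 1/2 = 1/2
(((w ∧ v) ∨ (u → w)) ∧ (u ∧ ~u)) ∧ (~(u → v) → ~(u ∧ v)) = 1/2 ∧ 1/2 = 1/2
w → u = 1/2 → 1/2 = 1/2
(w → u) → v = 1/2 → 1/2 = 1/2
w → w = 1/2 → 1/2 = 1/2
((w → u) → v) → (w → w) = 1/2 → 1/2 = 1/2
~(((w → u) → v) → (w → w)) = ~1/2 = 1/2
((((w ∧ v) ∨ (u → w)) ∧ (u ∧ ~u)) ∧ (~(u → v) → ~(u ∧ v))) → ~(((w → u) → v) → (w → w)) = 1/2 → 1/2 = 1/2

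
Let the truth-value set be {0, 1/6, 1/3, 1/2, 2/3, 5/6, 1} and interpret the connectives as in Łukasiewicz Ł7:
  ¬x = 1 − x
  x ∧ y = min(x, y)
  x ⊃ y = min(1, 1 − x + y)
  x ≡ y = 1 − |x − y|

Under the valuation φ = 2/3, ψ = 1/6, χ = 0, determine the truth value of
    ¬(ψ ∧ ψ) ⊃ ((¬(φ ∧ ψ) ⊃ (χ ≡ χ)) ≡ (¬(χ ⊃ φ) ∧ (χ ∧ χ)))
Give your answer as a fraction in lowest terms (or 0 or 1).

1/6

ψ ∧ ψ = 1/6 ∧ 1/6 = 1/6
¬(ψ ∧ ψ) = ¬1/6 = 5/6
φ ∧ ψ = 2/3 ∧ 1/6 = 1/6
¬(φ ∧ ψ) = ¬1/6 = 5/6
χ ≡ χ = 0 ≡ 0 = 1
¬(φ ∧ ψ) ⊃ (χ ≡ χ) = 5/6 ⊃ 1 = 1
χ ⊃ φ = 0 ⊃ 2/3 = 1
¬(χ ⊃ φ) = ¬1 = 0
χ ∧ χ = 0 ∧ 0 = 0
¬(χ ⊃ φ) ∧ (χ ∧ χ) = 0 ∧ 0 = 0
(¬(φ ∧ ψ) ⊃ (χ ≡ χ)) ≡ (¬(χ ⊃ φ) ∧ (χ ∧ χ)) = 1 ≡ 0 = 0
¬(ψ ∧ ψ) ⊃ ((¬(φ ∧ ψ) ⊃ (χ ≡ χ)) ≡ (¬(χ ⊃ φ) ∧ (χ ∧ χ))) = 5/6 ⊃ 0 = 1/6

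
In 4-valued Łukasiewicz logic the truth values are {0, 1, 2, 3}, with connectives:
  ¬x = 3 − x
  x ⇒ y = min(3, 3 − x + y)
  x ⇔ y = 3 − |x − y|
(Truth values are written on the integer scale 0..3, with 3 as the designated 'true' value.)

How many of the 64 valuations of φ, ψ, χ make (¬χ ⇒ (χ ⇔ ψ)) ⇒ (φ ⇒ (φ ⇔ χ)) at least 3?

value 3: 52 assignments (counts)
value 2: 7 assignments
value 1: 4 assignments
value 0: 1 assignment
So 52 of the 64 assignments meet the threshold.

52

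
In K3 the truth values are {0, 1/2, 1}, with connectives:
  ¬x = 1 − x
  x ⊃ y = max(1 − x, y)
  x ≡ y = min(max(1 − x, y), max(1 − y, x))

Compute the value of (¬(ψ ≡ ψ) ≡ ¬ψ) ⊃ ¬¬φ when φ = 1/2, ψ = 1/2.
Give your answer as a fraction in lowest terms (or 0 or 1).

ψ ≡ ψ = 1/2 ≡ 1/2 = 1/2
¬(ψ ≡ ψ) = ¬1/2 = 1/2
¬ψ = ¬1/2 = 1/2
¬(ψ ≡ ψ) ≡ ¬ψ = 1/2 ≡ 1/2 = 1/2
¬φ = ¬1/2 = 1/2
¬¬φ = ¬1/2 = 1/2
(¬(ψ ≡ ψ) ≡ ¬ψ) ⊃ ¬¬φ = 1/2 ⊃ 1/2 = 1/2

1/2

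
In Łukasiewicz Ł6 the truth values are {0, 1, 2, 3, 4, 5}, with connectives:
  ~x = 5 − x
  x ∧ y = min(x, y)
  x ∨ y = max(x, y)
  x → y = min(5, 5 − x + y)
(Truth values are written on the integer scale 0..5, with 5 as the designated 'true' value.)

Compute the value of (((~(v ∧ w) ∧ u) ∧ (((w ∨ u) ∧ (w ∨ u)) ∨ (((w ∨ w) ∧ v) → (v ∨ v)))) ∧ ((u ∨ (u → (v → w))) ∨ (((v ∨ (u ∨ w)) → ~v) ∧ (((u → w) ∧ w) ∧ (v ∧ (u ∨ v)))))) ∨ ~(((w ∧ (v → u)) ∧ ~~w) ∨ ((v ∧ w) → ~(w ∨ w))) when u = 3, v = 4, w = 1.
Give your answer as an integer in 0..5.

3

v ∧ w = 4 ∧ 1 = 1
~(v ∧ w) = ~1 = 4
~(v ∧ w) ∧ u = 4 ∧ 3 = 3
w ∨ u = 1 ∨ 3 = 3
w ∨ u = 1 ∨ 3 = 3
(w ∨ u) ∧ (w ∨ u) = 3 ∧ 3 = 3
w ∨ w = 1 ∨ 1 = 1
(w ∨ w) ∧ v = 1 ∧ 4 = 1
v ∨ v = 4 ∨ 4 = 4
((w ∨ w) ∧ v) → (v ∨ v) = 1 → 4 = 5
((w ∨ u) ∧ (w ∨ u)) ∨ (((w ∨ w) ∧ v) → (v ∨ v)) = 3 ∨ 5 = 5
(~(v ∧ w) ∧ u) ∧ (((w ∨ u) ∧ (w ∨ u)) ∨ (((w ∨ w) ∧ v) → (v ∨ v))) = 3 ∧ 5 = 3
v → w = 4 → 1 = 2
u → (v → w) = 3 → 2 = 4
u ∨ (u → (v → w)) = 3 ∨ 4 = 4
u ∨ w = 3 ∨ 1 = 3
v ∨ (u ∨ w) = 4 ∨ 3 = 4
~v = ~4 = 1
(v ∨ (u ∨ w)) → ~v = 4 → 1 = 2
u → w = 3 → 1 = 3
(u → w) ∧ w = 3 ∧ 1 = 1
u ∨ v = 3 ∨ 4 = 4
v ∧ (u ∨ v) = 4 ∧ 4 = 4
((u → w) ∧ w) ∧ (v ∧ (u ∨ v)) = 1 ∧ 4 = 1
((v ∨ (u ∨ w)) → ~v) ∧ (((u → w) ∧ w) ∧ (v ∧ (u ∨ v))) = 2 ∧ 1 = 1
(u ∨ (u → (v → w))) ∨ (((v ∨ (u ∨ w)) → ~v) ∧ (((u → w) ∧ w) ∧ (v ∧ (u ∨ v)))) = 4 ∨ 1 = 4
((~(v ∧ w) ∧ u) ∧ (((w ∨ u) ∧ (w ∨ u)) ∨ (((w ∨ w) ∧ v) → (v ∨ v)))) ∧ ((u ∨ (u → (v → w))) ∨ (((v ∨ (u ∨ w)) → ~v) ∧ (((u → w) ∧ w) ∧ (v ∧ (u ∨ v))))) = 3 ∧ 4 = 3
v → u = 4 → 3 = 4
w ∧ (v → u) = 1 ∧ 4 = 1
~w = ~1 = 4
~~w = ~4 = 1
(w ∧ (v → u)) ∧ ~~w = 1 ∧ 1 = 1
v ∧ w = 4 ∧ 1 = 1
w ∨ w = 1 ∨ 1 = 1
~(w ∨ w) = ~1 = 4
(v ∧ w) → ~(w ∨ w) = 1 → 4 = 5
((w ∧ (v → u)) ∧ ~~w) ∨ ((v ∧ w) → ~(w ∨ w)) = 1 ∨ 5 = 5
~(((w ∧ (v → u)) ∧ ~~w) ∨ ((v ∧ w) → ~(w ∨ w))) = ~5 = 0
(((~(v ∧ w) ∧ u) ∧ (((w ∨ u) ∧ (w ∨ u)) ∨ (((w ∨ w) ∧ v) → (v ∨ v)))) ∧ ((u ∨ (u → (v → w))) ∨ (((v ∨ (u ∨ w)) → ~v) ∧ (((u → w) ∧ w) ∧ (v ∧ (u ∨ v)))))) ∨ ~(((w ∧ (v → u)) ∧ ~~w) ∨ ((v ∧ w) → ~(w ∨ w))) = 3 ∨ 0 = 3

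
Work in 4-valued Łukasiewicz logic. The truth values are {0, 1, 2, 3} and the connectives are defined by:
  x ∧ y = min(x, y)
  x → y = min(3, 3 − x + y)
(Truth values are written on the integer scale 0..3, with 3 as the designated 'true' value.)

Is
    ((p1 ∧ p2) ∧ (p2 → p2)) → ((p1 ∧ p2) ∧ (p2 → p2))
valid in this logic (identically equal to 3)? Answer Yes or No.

Yes

p1 = 0, p2 = 0 ↦ 3
p1 = 0, p2 = 1 ↦ 3
p1 = 0, p2 = 2 ↦ 3
p1 = 0, p2 = 3 ↦ 3
p1 = 1, p2 = 0 ↦ 3
p1 = 1, p2 = 1 ↦ 3
p1 = 1, p2 = 2 ↦ 3
p1 = 1, p2 = 3 ↦ 3
p1 = 2, p2 = 0 ↦ 3
p1 = 2, p2 = 1 ↦ 3
p1 = 2, p2 = 2 ↦ 3
p1 = 2, p2 = 3 ↦ 3
p1 = 3, p2 = 0 ↦ 3
p1 = 3, p2 = 1 ↦ 3
p1 = 3, p2 = 2 ↦ 3
p1 = 3, p2 = 3 ↦ 3
Every assignment gives a value ≥ 3.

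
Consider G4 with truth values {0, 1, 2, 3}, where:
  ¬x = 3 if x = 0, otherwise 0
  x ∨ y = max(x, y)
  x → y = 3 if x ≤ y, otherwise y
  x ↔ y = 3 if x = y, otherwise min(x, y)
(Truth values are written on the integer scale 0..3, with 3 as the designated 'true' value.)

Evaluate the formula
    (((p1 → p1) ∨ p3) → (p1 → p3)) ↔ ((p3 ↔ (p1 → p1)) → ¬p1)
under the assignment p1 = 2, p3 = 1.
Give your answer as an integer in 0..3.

0

p1 → p1 = 2 → 2 = 3
(p1 → p1) ∨ p3 = 3 ∨ 1 = 3
p1 → p3 = 2 → 1 = 1
((p1 → p1) ∨ p3) → (p1 → p3) = 3 → 1 = 1
p1 → p1 = 2 → 2 = 3
p3 ↔ (p1 → p1) = 1 ↔ 3 = 1
¬p1 = ¬2 = 0
(p3 ↔ (p1 → p1)) → ¬p1 = 1 → 0 = 0
(((p1 → p1) ∨ p3) → (p1 → p3)) ↔ ((p3 ↔ (p1 → p1)) → ¬p1) = 1 ↔ 0 = 0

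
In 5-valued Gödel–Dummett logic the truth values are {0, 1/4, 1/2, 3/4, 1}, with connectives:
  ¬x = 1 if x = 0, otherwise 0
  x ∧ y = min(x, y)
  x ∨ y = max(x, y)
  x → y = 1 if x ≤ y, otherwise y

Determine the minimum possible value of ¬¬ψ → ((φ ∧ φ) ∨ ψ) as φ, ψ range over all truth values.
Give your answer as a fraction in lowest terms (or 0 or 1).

1/4

Take φ = 0, ψ = 1/4:
¬ψ = ¬1/4 = 0
¬¬ψ = ¬0 = 1
φ ∧ φ = 0 ∧ 0 = 0
(φ ∧ φ) ∨ ψ = 0 ∨ 1/4 = 1/4
¬¬ψ → ((φ ∧ φ) ∨ ψ) = 1 → 1/4 = 1/4
No assignment yields a value below 1/4, so this is the minimum.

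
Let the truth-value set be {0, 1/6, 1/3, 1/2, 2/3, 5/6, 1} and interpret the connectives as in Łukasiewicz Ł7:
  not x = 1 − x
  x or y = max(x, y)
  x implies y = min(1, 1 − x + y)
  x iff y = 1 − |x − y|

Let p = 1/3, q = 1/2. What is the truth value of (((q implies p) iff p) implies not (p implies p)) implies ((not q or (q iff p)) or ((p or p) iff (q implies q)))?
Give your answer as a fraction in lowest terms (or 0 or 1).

q implies p = 1/2 implies 1/3 = 5/6
(q implies p) iff p = 5/6 iff 1/3 = 1/2
p implies p = 1/3 implies 1/3 = 1
not (p implies p) = not 1 = 0
((q implies p) iff p) implies not (p implies p) = 1/2 implies 0 = 1/2
not q = not 1/2 = 1/2
q iff p = 1/2 iff 1/3 = 5/6
not q or (q iff p) = 1/2 or 5/6 = 5/6
p or p = 1/3 or 1/3 = 1/3
q implies q = 1/2 implies 1/2 = 1
(p or p) iff (q implies q) = 1/3 iff 1 = 1/3
(not q or (q iff p)) or ((p or p) iff (q implies q)) = 5/6 or 1/3 = 5/6
(((q implies p) iff p) implies not (p implies p)) implies ((not q or (q iff p)) or ((p or p) iff (q implies q))) = 1/2 implies 5/6 = 1

1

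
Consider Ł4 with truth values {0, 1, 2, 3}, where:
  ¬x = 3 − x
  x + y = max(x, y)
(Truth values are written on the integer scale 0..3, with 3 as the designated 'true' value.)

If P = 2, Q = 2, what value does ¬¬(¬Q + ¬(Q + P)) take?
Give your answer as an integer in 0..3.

1

¬Q = ¬2 = 1
Q + P = 2 + 2 = 2
¬(Q + P) = ¬2 = 1
¬Q + ¬(Q + P) = 1 + 1 = 1
¬(¬Q + ¬(Q + P)) = ¬1 = 2
¬¬(¬Q + ¬(Q + P)) = ¬2 = 1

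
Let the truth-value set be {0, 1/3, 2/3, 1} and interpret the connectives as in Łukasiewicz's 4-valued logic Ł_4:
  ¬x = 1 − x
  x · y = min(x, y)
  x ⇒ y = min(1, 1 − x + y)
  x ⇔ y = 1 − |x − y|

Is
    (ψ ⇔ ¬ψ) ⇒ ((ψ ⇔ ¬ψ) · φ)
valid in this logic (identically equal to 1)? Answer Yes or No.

Counterexample: take φ = 0, ψ = 1/3.
¬ψ = ¬1/3 = 2/3
ψ ⇔ ¬ψ = 1/3 ⇔ 2/3 = 2/3
¬ψ = ¬1/3 = 2/3
ψ ⇔ ¬ψ = 1/3 ⇔ 2/3 = 2/3
(ψ ⇔ ¬ψ) · φ = 2/3 · 0 = 0
(ψ ⇔ ¬ψ) ⇒ ((ψ ⇔ ¬ψ) · φ) = 2/3 ⇒ 0 = 1/3
This gives 1/3 ≠ 1.

No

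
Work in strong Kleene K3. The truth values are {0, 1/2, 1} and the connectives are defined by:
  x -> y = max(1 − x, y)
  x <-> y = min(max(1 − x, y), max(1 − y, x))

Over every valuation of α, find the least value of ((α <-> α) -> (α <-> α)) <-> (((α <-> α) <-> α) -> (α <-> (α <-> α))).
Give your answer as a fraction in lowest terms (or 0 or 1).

1/2

Take α = 1/2:
α <-> α = 1/2 <-> 1/2 = 1/2
α <-> α = 1/2 <-> 1/2 = 1/2
(α <-> α) -> (α <-> α) = 1/2 -> 1/2 = 1/2
α <-> α = 1/2 <-> 1/2 = 1/2
(α <-> α) <-> α = 1/2 <-> 1/2 = 1/2
α <-> α = 1/2 <-> 1/2 = 1/2
α <-> (α <-> α) = 1/2 <-> 1/2 = 1/2
((α <-> α) <-> α) -> (α <-> (α <-> α)) = 1/2 -> 1/2 = 1/2
((α <-> α) -> (α <-> α)) <-> (((α <-> α) <-> α) -> (α <-> (α <-> α))) = 1/2 <-> 1/2 = 1/2
No assignment yields a value below 1/2, so this is the minimum.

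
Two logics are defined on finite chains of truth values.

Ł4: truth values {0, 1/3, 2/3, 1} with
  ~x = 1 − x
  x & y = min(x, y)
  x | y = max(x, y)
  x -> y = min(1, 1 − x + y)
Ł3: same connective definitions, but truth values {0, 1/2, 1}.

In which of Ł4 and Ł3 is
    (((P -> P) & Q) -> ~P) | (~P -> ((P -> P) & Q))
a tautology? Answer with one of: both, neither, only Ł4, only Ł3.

In Ł4: every assignment gives 1 — tautology.
In Ł3: every assignment gives 1 — tautology.

both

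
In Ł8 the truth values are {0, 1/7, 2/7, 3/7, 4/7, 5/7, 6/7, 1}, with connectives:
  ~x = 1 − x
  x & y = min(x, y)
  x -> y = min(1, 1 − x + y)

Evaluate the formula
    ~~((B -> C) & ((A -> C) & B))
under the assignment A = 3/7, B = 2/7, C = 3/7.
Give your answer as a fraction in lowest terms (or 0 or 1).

2/7

B -> C = 2/7 -> 3/7 = 1
A -> C = 3/7 -> 3/7 = 1
(A -> C) & B = 1 & 2/7 = 2/7
(B -> C) & ((A -> C) & B) = 1 & 2/7 = 2/7
~((B -> C) & ((A -> C) & B)) = ~2/7 = 5/7
~~((B -> C) & ((A -> C) & B)) = ~5/7 = 2/7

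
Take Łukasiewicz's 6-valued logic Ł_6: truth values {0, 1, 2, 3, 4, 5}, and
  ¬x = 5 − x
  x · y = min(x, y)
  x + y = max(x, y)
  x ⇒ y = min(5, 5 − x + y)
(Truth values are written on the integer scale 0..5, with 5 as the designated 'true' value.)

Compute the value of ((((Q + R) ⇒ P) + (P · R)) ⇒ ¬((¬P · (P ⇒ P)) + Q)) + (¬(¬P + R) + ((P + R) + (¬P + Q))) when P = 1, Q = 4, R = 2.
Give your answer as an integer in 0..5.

4

Q + R = 4 + 2 = 4
(Q + R) ⇒ P = 4 ⇒ 1 = 2
P · R = 1 · 2 = 1
((Q + R) ⇒ P) + (P · R) = 2 + 1 = 2
¬P = ¬1 = 4
P ⇒ P = 1 ⇒ 1 = 5
¬P · (P ⇒ P) = 4 · 5 = 4
(¬P · (P ⇒ P)) + Q = 4 + 4 = 4
¬((¬P · (P ⇒ P)) + Q) = ¬4 = 1
(((Q + R) ⇒ P) + (P · R)) ⇒ ¬((¬P · (P ⇒ P)) + Q) = 2 ⇒ 1 = 4
¬P = ¬1 = 4
¬P + R = 4 + 2 = 4
¬(¬P + R) = ¬4 = 1
P + R = 1 + 2 = 2
¬P = ¬1 = 4
¬P + Q = 4 + 4 = 4
(P + R) + (¬P + Q) = 2 + 4 = 4
¬(¬P + R) + ((P + R) + (¬P + Q)) = 1 + 4 = 4
((((Q + R) ⇒ P) + (P · R)) ⇒ ¬((¬P · (P ⇒ P)) + Q)) + (¬(¬P + R) + ((P + R) + (¬P + Q))) = 4 + 4 = 4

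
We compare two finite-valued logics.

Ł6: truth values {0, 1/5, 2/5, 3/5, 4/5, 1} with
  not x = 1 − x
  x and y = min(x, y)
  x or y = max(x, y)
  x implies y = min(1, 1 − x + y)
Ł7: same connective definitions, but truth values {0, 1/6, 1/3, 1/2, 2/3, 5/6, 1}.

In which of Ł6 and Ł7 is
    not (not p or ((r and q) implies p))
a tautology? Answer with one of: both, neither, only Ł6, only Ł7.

neither

In Ł6: at p = 0, q = 0, r = 0 the value is 0 — not a tautology.
In Ł7: at p = 0, q = 0, r = 0 the value is 0 — not a tautology.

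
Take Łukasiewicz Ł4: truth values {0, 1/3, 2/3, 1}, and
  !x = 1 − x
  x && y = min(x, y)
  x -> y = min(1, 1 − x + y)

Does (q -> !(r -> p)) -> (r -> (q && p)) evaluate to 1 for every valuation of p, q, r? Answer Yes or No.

No

Counterexample: take p = 0, q = 0, r = 1/3.
r -> p = 1/3 -> 0 = 2/3
!(r -> p) = !2/3 = 1/3
q -> !(r -> p) = 0 -> 1/3 = 1
q && p = 0 && 0 = 0
r -> (q && p) = 1/3 -> 0 = 2/3
(q -> !(r -> p)) -> (r -> (q && p)) = 1 -> 2/3 = 2/3
This gives 2/3 ≠ 1.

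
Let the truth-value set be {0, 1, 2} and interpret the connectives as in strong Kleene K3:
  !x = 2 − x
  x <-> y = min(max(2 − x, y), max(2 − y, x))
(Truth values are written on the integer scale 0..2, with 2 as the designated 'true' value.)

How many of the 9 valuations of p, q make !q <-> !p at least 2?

2

p = 0, q = 0 ↦ 2  ≥
p = 0, q = 1 ↦ 1  <
p = 0, q = 2 ↦ 0  <
p = 1, q = 0 ↦ 1  <
p = 1, q = 1 ↦ 1  <
p = 1, q = 2 ↦ 1  <
p = 2, q = 0 ↦ 0  <
p = 2, q = 1 ↦ 1  <
p = 2, q = 2 ↦ 2  ≥
So 2 of the 9 assignments meet the threshold.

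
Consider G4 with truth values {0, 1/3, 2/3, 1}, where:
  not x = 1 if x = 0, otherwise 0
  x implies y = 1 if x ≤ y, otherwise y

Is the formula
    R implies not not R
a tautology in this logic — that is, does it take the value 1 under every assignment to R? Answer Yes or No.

Yes

R = 0 ↦ 1
R = 1/3 ↦ 1
R = 2/3 ↦ 1
R = 1 ↦ 1
Every assignment gives a value ≥ 1.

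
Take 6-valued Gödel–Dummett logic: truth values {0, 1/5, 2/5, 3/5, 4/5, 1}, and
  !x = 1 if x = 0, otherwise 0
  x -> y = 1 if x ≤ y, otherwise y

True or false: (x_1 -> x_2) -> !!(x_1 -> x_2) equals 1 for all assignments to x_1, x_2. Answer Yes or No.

At x_1 = 0, x_2 = 1/5, for instance:
x_1 -> x_2 = 0 -> 1/5 = 1
!(x_1 -> x_2) = !1 = 0
!!(x_1 -> x_2) = !0 = 1
(x_1 -> x_2) -> !!(x_1 -> x_2) = 1 -> 1 = 1
and checking the remaining 35 assignments likewise gives ≥ 1 in every case.

Yes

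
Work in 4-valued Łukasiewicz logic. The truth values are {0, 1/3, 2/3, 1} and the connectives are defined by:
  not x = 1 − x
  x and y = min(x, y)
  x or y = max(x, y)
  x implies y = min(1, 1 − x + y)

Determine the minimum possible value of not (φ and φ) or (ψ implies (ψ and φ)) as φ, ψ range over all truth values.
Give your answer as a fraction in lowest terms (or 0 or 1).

2/3

Take φ = 1/3, ψ = 2/3:
φ and φ = 1/3 and 1/3 = 1/3
not (φ and φ) = not 1/3 = 2/3
ψ and φ = 2/3 and 1/3 = 1/3
ψ implies (ψ and φ) = 2/3 implies 1/3 = 2/3
not (φ and φ) or (ψ implies (ψ and φ)) = 2/3 or 2/3 = 2/3
No assignment yields a value below 2/3, so this is the minimum.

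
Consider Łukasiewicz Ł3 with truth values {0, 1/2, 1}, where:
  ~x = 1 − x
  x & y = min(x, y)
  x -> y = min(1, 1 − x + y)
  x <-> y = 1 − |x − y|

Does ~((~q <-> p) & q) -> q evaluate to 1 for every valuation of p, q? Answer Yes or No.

Counterexample: take p = 0, q = 0.
~q = ~0 = 1
~q <-> p = 1 <-> 0 = 0
(~q <-> p) & q = 0 & 0 = 0
~((~q <-> p) & q) = ~0 = 1
~((~q <-> p) & q) -> q = 1 -> 0 = 0
This gives 0 ≠ 1.

No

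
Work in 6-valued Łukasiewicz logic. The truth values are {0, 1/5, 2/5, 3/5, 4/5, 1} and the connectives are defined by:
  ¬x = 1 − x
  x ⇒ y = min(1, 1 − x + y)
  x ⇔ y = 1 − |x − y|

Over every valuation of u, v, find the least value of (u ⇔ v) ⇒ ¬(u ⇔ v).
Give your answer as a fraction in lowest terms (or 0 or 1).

Take u = 0, v = 0:
u ⇔ v = 0 ⇔ 0 = 1
u ⇔ v = 0 ⇔ 0 = 1
¬(u ⇔ v) = ¬1 = 0
(u ⇔ v) ⇒ ¬(u ⇔ v) = 1 ⇒ 0 = 0
No assignment yields a value below 0, so this is the minimum.

0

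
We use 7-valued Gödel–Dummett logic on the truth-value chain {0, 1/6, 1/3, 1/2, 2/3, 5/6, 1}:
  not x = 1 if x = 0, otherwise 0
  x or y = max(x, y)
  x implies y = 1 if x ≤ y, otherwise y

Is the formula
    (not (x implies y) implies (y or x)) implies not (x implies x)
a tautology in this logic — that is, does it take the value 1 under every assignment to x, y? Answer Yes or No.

No

Counterexample: take x = 0, y = 0.
x implies y = 0 implies 0 = 1
not (x implies y) = not 1 = 0
y or x = 0 or 0 = 0
not (x implies y) implies (y or x) = 0 implies 0 = 1
x implies x = 0 implies 0 = 1
not (x implies x) = not 1 = 0
(not (x implies y) implies (y or x)) implies not (x implies x) = 1 implies 0 = 0
This gives 0 ≠ 1.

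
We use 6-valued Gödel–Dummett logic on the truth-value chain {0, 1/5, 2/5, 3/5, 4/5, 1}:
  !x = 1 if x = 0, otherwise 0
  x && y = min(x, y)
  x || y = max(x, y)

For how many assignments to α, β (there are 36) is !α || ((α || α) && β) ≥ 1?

value 1: 7 assignments (counts)
value 4/5: 3 assignments
value 3/5: 5 assignments
value 2/5: 7 assignments
value 1/5: 9 assignments
value 0: 5 assignments
So 7 of the 36 assignments meet the threshold.

7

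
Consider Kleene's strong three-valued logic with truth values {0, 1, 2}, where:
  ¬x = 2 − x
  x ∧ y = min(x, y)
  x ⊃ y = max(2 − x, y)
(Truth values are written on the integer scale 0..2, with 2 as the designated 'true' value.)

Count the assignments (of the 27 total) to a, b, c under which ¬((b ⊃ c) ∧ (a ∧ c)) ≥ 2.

value 2: 15 assignments (counts)
value 1: 9 assignments
value 0: 3 assignments
So 15 of the 27 assignments meet the threshold.

15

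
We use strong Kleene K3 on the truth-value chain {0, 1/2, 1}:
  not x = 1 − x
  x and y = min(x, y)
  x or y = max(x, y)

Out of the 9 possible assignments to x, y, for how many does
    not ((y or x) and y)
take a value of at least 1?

3

x = 0, y = 0 ↦ 1  ≥
x = 0, y = 1/2 ↦ 1/2  <
x = 0, y = 1 ↦ 0  <
x = 1/2, y = 0 ↦ 1  ≥
x = 1/2, y = 1/2 ↦ 1/2  <
x = 1/2, y = 1 ↦ 0  <
x = 1, y = 0 ↦ 1  ≥
x = 1, y = 1/2 ↦ 1/2  <
x = 1, y = 1 ↦ 0  <
So 3 of the 9 assignments meet the threshold.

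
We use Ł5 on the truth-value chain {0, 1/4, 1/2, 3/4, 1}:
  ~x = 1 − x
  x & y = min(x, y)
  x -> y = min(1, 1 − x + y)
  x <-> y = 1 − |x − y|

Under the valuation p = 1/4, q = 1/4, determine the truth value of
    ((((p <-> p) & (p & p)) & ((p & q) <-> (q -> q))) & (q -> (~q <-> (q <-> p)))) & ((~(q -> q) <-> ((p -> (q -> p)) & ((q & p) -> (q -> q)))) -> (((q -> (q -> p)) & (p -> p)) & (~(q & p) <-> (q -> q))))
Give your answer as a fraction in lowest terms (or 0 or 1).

p <-> p = 1/4 <-> 1/4 = 1
p & p = 1/4 & 1/4 = 1/4
(p <-> p) & (p & p) = 1 & 1/4 = 1/4
p & q = 1/4 & 1/4 = 1/4
q -> q = 1/4 -> 1/4 = 1
(p & q) <-> (q -> q) = 1/4 <-> 1 = 1/4
((p <-> p) & (p & p)) & ((p & q) <-> (q -> q)) = 1/4 & 1/4 = 1/4
~q = ~1/4 = 3/4
q <-> p = 1/4 <-> 1/4 = 1
~q <-> (q <-> p) = 3/4 <-> 1 = 3/4
q -> (~q <-> (q <-> p)) = 1/4 -> 3/4 = 1
(((p <-> p) & (p & p)) & ((p & q) <-> (q -> q))) & (q -> (~q <-> (q <-> p))) = 1/4 & 1 = 1/4
q -> q = 1/4 -> 1/4 = 1
~(q -> q) = ~1 = 0
q -> p = 1/4 -> 1/4 = 1
p -> (q -> p) = 1/4 -> 1 = 1
q & p = 1/4 & 1/4 = 1/4
q -> q = 1/4 -> 1/4 = 1
(q & p) -> (q -> q) = 1/4 -> 1 = 1
(p -> (q -> p)) & ((q & p) -> (q -> q)) = 1 & 1 = 1
~(q -> q) <-> ((p -> (q -> p)) & ((q & p) -> (q -> q))) = 0 <-> 1 = 0
q -> p = 1/4 -> 1/4 = 1
q -> (q -> p) = 1/4 -> 1 = 1
p -> p = 1/4 -> 1/4 = 1
(q -> (q -> p)) & (p -> p) = 1 & 1 = 1
q & p = 1/4 & 1/4 = 1/4
~(q & p) = ~1/4 = 3/4
q -> q = 1/4 -> 1/4 = 1
~(q & p) <-> (q -> q) = 3/4 <-> 1 = 3/4
((q -> (q -> p)) & (p -> p)) & (~(q & p) <-> (q -> q)) = 1 & 3/4 = 3/4
(~(q -> q) <-> ((p -> (q -> p)) & ((q & p) -> (q -> q)))) -> (((q -> (q -> p)) & (p -> p)) & (~(q & p) <-> (q -> q))) = 0 -> 3/4 = 1
((((p <-> p) & (p & p)) & ((p & q) <-> (q -> q))) & (q -> (~q <-> (q <-> p)))) & ((~(q -> q) <-> ((p -> (q -> p)) & ((q & p) -> (q -> q)))) -> (((q -> (q -> p)) & (p -> p)) & (~(q & p) <-> (q -> q)))) = 1/4 & 1 = 1/4

1/4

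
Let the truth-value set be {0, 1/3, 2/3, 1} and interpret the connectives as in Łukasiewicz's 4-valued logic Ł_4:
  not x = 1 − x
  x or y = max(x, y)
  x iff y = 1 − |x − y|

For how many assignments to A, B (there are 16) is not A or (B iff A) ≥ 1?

7

A = 0, B = 0 ↦ 1  ≥
A = 0, B = 1/3 ↦ 1  ≥
A = 0, B = 2/3 ↦ 1  ≥
A = 0, B = 1 ↦ 1  ≥
A = 1/3, B = 0 ↦ 2/3  <
A = 1/3, B = 1/3 ↦ 1  ≥
A = 1/3, B = 2/3 ↦ 2/3  <
A = 1/3, B = 1 ↦ 2/3  <
A = 2/3, B = 0 ↦ 1/3  <
A = 2/3, B = 1/3 ↦ 2/3  <
A = 2/3, B = 2/3 ↦ 1  ≥
A = 2/3, B = 1 ↦ 2/3  <
A = 1, B = 0 ↦ 0  <
A = 1, B = 1/3 ↦ 1/3  <
A = 1, B = 2/3 ↦ 2/3  <
A = 1, B = 1 ↦ 1  ≥
So 7 of the 16 assignments meet the threshold.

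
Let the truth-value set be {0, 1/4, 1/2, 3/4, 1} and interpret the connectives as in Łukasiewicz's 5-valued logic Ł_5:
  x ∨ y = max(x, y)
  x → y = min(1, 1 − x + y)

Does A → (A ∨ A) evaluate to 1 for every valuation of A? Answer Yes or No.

Yes

A = 0 ↦ 1
A = 1/4 ↦ 1
A = 1/2 ↦ 1
A = 3/4 ↦ 1
A = 1 ↦ 1
Every assignment gives a value ≥ 1.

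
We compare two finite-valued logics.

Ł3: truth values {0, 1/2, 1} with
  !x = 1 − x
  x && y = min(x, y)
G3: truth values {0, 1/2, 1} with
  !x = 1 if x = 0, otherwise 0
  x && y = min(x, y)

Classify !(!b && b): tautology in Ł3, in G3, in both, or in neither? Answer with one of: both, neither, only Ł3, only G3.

In Ł3: at b = 1/2 the value is 1/2 — not a tautology.
In G3: every assignment gives 1 — tautology.

only G3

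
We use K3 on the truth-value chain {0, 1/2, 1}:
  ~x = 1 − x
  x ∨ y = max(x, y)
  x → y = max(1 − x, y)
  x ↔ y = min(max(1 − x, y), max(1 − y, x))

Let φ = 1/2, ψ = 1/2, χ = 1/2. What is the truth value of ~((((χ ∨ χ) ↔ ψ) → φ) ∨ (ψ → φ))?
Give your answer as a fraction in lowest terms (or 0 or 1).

1/2

χ ∨ χ = 1/2 ∨ 1/2 = 1/2
(χ ∨ χ) ↔ ψ = 1/2 ↔ 1/2 = 1/2
((χ ∨ χ) ↔ ψ) → φ = 1/2 → 1/2 = 1/2
ψ → φ = 1/2 → 1/2 = 1/2
(((χ ∨ χ) ↔ ψ) → φ) ∨ (ψ → φ) = 1/2 ∨ 1/2 = 1/2
~((((χ ∨ χ) ↔ ψ) → φ) ∨ (ψ → φ)) = ~1/2 = 1/2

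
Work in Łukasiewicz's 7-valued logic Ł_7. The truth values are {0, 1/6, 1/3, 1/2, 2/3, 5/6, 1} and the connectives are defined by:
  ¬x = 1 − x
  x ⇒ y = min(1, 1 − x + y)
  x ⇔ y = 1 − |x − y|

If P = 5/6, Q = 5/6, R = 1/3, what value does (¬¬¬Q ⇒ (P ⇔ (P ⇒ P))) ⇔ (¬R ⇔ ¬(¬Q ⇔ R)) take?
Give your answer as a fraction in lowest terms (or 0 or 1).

¬Q = ¬5/6 = 1/6
¬¬Q = ¬1/6 = 5/6
¬¬¬Q = ¬5/6 = 1/6
P ⇒ P = 5/6 ⇒ 5/6 = 1
P ⇔ (P ⇒ P) = 5/6 ⇔ 1 = 5/6
¬¬¬Q ⇒ (P ⇔ (P ⇒ P)) = 1/6 ⇒ 5/6 = 1
¬R = ¬1/3 = 2/3
¬Q = ¬5/6 = 1/6
¬Q ⇔ R = 1/6 ⇔ 1/3 = 5/6
¬(¬Q ⇔ R) = ¬5/6 = 1/6
¬R ⇔ ¬(¬Q ⇔ R) = 2/3 ⇔ 1/6 = 1/2
(¬¬¬Q ⇒ (P ⇔ (P ⇒ P))) ⇔ (¬R ⇔ ¬(¬Q ⇔ R)) = 1 ⇔ 1/2 = 1/2

1/2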